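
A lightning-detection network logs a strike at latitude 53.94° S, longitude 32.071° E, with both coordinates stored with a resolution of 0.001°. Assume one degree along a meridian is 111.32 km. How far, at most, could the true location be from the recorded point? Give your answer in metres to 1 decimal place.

With a 0.001° grid the true value lies within half a step, ±0.001°/2 = ±0.0005°, of the stored one.
North–south component: 0.0005° × 111320 = 55.66 m.
Longitude error → 0.0005 × 111320 × cos 53.94° = 0.0005 × 111320 × 0.5886 ≈ 32.7633 m.
Combining orthogonally: (55.66² + 32.7633²)^½ ≈ 64.5869 m.

64.6 metres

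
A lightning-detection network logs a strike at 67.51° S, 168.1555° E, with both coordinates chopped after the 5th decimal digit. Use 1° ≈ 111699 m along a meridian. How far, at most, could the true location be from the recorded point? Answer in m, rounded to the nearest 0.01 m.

1.20 m

Truncating at 5 decimal places can drop up to a full unit in the last place, so each coordinate may be off by as much as 1e-05°.
North–south component: 1e-05° × 111699 = 1.11699 m.
East–west component at 67.51°: 1e-05° × 111699 × cos 67.51° ≈ 1e-05 × 42727.3 ≈ 0.427273 m.
Worst case both components are at the extreme and orthogonal: √(1.11699² + 0.427273²) ≈ 1.19592 m.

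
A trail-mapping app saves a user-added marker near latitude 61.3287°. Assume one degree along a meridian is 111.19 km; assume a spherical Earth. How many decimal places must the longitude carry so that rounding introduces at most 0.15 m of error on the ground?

At 61.3287° one degree of longitude covers 111190 × cos 61.3287° ≈ 111190 × 0.4798 ≈ 53347.2 m.
With N decimal places the half-ulp bound is 0.5·10⁻ᴺ°, or 0.5·10⁻ᴺ × 53347.2 m on the ground.
Need 0.5 × 53347.2 × 10⁻ᴺ ≤ 0.15 → 10⁻ᴺ ≤ 5.624e-06, so N ≥ 5.25.
N = 5 would give 0.267 m (too coarse); N = 6 gives 0.0267 m ≤ 0.15 m.

6 decimal places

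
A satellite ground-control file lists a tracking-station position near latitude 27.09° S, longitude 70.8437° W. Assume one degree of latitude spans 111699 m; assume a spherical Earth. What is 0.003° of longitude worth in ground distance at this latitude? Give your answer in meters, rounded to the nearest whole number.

0.003° of longitude at 27.09° is 0.003 × 111699 × cos 27.09° ≈ 0.003 × 99444.8 = 298.334 m.

298 meters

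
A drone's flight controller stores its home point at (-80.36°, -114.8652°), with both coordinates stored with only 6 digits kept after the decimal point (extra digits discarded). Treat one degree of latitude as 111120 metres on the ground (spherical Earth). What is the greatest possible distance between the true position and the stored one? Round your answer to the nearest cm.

Truncating at 6 decimal places can drop up to a full unit in the last place, so each coordinate may be off by as much as 1e-06°.
N–S: 1e-06° × 111120 m/° = 0.11112 m.
East–west component at 80.36°: 1e-06° × 111120 × cos 80.36° ≈ 1e-06 × 18607.8 ≈ 0.0186078 m.
Worst case both components are at the extreme and orthogonal: √(0.11112² + 0.0186078²) ≈ 0.112667 m.
That is 0.112667 m = 11.267 cm.

11 cm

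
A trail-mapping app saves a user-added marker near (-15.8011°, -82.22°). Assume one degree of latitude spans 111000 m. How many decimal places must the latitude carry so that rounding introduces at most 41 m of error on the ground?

4 decimal places

One degree of latitude covers 111000 m.
With N decimal places the half-ulp bound is 0.5·10⁻ᴺ°, or 0.5·10⁻ᴺ × 111000 m on the ground.
Need 0.5 × 111000 × 10⁻ᴺ ≤ 41 → 10⁻ᴺ ≤ 7.387e-04, so N ≥ 3.13.
So 4 decimal places suffice (5.55 m); 3 would allow up to 55.5 m.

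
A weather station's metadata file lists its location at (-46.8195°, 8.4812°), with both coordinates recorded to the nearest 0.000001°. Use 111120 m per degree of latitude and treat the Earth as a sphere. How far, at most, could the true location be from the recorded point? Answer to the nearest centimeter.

7 centimeters

Rounding to 6 decimal places leaves each coordinate within ±5e-07° of the true value.
Latitude error → 5e-07 × 111120 = 0.05556 m along the meridian.
Longitude error → 5e-07 × 111120 × cos 46.8195° = 5e-07 × 111120 × 0.6843 ≈ 0.0380197 m.
The two errors are perpendicular, so the maximum displacement is √(0.05556² + 0.0380197²) ≈ 0.0673232 m.
That is 0.0673232 m = 6.7323 cm.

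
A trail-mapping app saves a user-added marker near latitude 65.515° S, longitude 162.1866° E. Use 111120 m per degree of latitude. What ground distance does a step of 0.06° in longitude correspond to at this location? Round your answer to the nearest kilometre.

At 65.515° a degree of longitude is 111120 × cos 65.515° ≈ 46054.2 m, so 0.06° corresponds to 2763.25 m.
That is 2763.25 m = 2.7633 km.

3 kilometres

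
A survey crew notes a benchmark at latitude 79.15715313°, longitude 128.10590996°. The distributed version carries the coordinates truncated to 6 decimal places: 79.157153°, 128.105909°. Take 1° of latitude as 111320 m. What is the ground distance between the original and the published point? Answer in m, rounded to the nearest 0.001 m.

0.025 m

Δlat = 79.15715313 − 79.157153 = +0.00000013°; Δlon = 128.10590996 − 128.105909 = +0.00000096°.
N–S: 0.00000013° × 111320 m/° = 0.0144716 m.
E–W at 79.1572°: 0.00000096° × 111320 × cos 79.1572° = 0.00000096 × 111320 × 0.1881 ≈ 0.0201034 m.
Distance: √(0.0144716² + 0.0201034²) ≈ 0.0247704 m.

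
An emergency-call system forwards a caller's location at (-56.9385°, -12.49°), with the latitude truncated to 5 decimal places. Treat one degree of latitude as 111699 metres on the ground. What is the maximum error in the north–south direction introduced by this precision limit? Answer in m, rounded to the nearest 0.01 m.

Truncating at 5 decimal places can drop up to a full unit in the last place, so the latitude may be off by as much as 1e-05°.
Along the meridian that is 1e-05° × 111699 m/° = 1.11699 m.

1.12 m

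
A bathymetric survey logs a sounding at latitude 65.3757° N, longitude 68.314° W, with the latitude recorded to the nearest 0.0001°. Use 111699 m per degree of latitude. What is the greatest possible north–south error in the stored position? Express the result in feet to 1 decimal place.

18.3 feet

Rounding to 4 decimal places leaves the latitude within ±5e-05° of the true value.
North–south distance: 5e-05° × 111699 m/° = 5.58495 m.
In feet: 5.58495 m ÷ 0.3048 ≈ 18.323 ft.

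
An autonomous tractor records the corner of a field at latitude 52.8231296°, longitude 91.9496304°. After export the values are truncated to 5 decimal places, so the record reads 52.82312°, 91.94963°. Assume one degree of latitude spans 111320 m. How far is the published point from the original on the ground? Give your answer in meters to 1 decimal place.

Δlat = 52.8231296 − 52.82312 = +0.0000096°; Δlon = 91.9496304 − 91.94963 = +0.0000004°.
N–S: 0.0000096° × 111320 m/° = 1.06867 m.
East–west at this latitude: 0.0000004° × 111320 × cos 52.8231° ≈ 0.0000004 × 67268.2 = 0.0269073 m.
Combined displacement = (1.06867² + 0.0269073²)^½ ≈ 1.06901 m.

1.1 meters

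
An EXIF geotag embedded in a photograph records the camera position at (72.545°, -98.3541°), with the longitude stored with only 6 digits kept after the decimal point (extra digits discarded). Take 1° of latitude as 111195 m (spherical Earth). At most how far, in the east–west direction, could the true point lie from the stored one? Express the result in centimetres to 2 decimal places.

Truncating at 6 decimal places can drop up to a full unit in the last place, so the longitude may be off by as much as 1e-06°.
At latitude 72.545° a degree of longitude spans 111195 m × cos 72.545° = 111195 × 0.3000 ≈ 33353.7 m.
So at most 1e-06° × 33353.7 ≈ 0.0333537 m east–west.
That is 0.0333537 m = 3.3354 cm.

3.34 centimetres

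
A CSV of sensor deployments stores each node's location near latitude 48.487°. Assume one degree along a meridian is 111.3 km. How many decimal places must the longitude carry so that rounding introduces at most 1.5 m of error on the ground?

At 48.487° one degree of longitude covers 111300 × cos 48.487° ≈ 111300 × 0.6628 ≈ 73768.5 m.
Rounding to N decimal places gives at most 0.5 × 10⁻ᴺ degrees of error, i.e. 0.5 × 10⁻ᴺ × 73768.5 m.
Setting 36884.3 × 10⁻ᴺ ≤ 1.5 gives 10ᴺ ≥ 2.459e+04, i.e. N ≥ 4.39.
N = 4 would give 3.69 m (too coarse); N = 5 gives 0.369 m ≤ 1.5 m.

5 decimal places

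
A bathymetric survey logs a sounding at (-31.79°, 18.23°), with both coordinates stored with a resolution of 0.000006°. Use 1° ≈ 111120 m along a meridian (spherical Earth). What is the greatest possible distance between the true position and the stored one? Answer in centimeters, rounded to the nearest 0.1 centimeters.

With a 0.000006° grid the true value lies within half a step, ±0.000006°/2 = ±3e-06°, of the stored one.
North–south component: 3e-06° × 111120 = 0.33336 m.
E–W at 31.79°: 3e-06° × 111120 × cos 31.79° = 3e-06 × 111120 × 0.8500 ≈ 0.283351 m.
Worst case both components are at the extreme and orthogonal: √(0.33336² + 0.283351²) ≈ 0.437512 m.
That is 0.437512 m = 43.751 cm.

43.8 centimeters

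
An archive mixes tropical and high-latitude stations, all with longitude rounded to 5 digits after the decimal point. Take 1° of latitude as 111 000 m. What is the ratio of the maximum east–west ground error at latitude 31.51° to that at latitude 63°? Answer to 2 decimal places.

1.88

Rounding to 5 decimal places leaves the longitude within ±5e-06° of the true value.
At 31.51°: 5e-06° × 111000 × cos 31.51° = 5e-06 × 111000 × 0.8525 ≈ 0.47316 m.
Error at 63° = 5e-06° × 111000 × cos 63° ≈ 0.555 × 0.4540 = 0.25196 m.
The ratio reduces to cos 31.51° / cos 63° = 0.8525/0.4540 ≈ 1.8779.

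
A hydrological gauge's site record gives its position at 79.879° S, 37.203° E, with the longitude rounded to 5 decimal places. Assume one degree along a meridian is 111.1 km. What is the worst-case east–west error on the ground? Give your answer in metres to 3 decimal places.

0.098 metres

Rounding to 5 decimal places leaves the longitude within ±5e-06° of the true value.
At latitude 79.879° a degree of longitude spans 111100 m × cos 79.879° = 111100 × 0.1757 ≈ 19523.3 m.
Maximum E–W displacement: 5e-06 × 19523.3 = 0.0976167 m.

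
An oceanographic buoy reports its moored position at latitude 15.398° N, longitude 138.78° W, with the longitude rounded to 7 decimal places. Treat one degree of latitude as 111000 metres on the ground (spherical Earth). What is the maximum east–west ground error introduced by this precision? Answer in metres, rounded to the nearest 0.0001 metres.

0.0054 metres

Rounding to 7 decimal places leaves the longitude within ±5e-08° of the true value.
Parallels shrink by cos φ, so at 15.398° a degree of longitude is 111000 × 0.9641 ≈ 107016 m.
So at most 5e-08° × 107016 ≈ 0.00535078 m east–west.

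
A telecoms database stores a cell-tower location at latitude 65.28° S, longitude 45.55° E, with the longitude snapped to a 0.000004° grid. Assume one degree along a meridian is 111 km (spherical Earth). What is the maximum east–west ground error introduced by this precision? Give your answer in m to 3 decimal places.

0.093 m

With a 0.000004° grid the true value lies within half a step, ±0.000004°/2 = ±2e-06°, of the stored one.
At latitude 65.28° a degree of longitude spans 111000 m × cos 65.28° = 111000 × 0.4182 ≈ 46418.4 m.
East–west error: 2e-06° × 46418.4 m/° ≈ 0.0928369 m.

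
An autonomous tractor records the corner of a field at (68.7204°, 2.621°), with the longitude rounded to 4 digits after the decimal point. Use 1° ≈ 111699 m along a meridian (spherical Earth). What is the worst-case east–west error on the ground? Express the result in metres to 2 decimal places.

Rounding to 4 decimal places leaves the longitude within ±5e-05° of the true value.
Parallels shrink by cos φ, so at 68.7204° a degree of longitude is 111699 × 0.3629 ≈ 40537.7 m.
Maximum E–W displacement: 5e-05 × 40537.7 = 2.02689 m.

2.03 metres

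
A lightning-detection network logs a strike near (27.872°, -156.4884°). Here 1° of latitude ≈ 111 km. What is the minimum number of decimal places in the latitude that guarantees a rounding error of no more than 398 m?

3 decimal places

One degree of latitude covers 111000 m.
With N decimal places the half-ulp bound is 0.5·10⁻ᴺ°, or 0.5·10⁻ᴺ × 111000 m on the ground.
Setting 55500 × 10⁻ᴺ ≤ 398 gives 10ᴺ ≥ 139.4, i.e. N ≥ 2.14.
N = 2 would give 555 m (too coarse); N = 3 gives 55.5 m ≤ 398 m.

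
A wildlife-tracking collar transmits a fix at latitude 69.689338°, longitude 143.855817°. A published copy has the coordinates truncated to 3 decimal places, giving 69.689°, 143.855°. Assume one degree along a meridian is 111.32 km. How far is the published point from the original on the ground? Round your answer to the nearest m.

49 m

The latitude changed by +0.000338° and the longitude by +0.000817°.
N–S: 0.000338° × 111320 m/° = 37.6262 m.
E–W at 69.689°: 0.000817° × 111320 × cos 69.689° = 0.000817 × 111320 × 0.3471 ≈ 31.5696 m.
Hypotenuse of the two orthogonal shifts: √(37.6262² + 31.5696²) = 49.1159 m.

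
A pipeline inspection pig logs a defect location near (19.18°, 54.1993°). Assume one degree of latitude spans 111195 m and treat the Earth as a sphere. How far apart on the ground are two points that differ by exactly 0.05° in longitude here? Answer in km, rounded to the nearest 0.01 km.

At 19.18° a degree of longitude is 111195 × cos 19.18° ≈ 105023 m, so 0.05° corresponds to 5251.13 m.
That is 5251.13 m = 5.2511 km.

5.25 km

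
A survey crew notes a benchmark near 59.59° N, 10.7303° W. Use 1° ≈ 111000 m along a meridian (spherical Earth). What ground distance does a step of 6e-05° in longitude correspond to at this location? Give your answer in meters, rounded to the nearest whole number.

6e-05° of longitude at 59.59° is 6e-05 × 111000 × cos 59.59° ≈ 6e-05 × 56186.5 = 3.37119 m.

3 meters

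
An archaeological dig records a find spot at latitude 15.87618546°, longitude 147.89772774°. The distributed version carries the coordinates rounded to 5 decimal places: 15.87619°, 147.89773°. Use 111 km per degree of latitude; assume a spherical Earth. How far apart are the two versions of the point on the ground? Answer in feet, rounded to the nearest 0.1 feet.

1.8 feet

The latitude changed by -0.00000454° and the longitude by -0.00000226°.
North–south shift: -0.00000454 × 111000 = -0.50394 m.
E–W at 15.8762°: -0.00000226° × 111000 × cos 15.8762° = -0.00000226 × 111000 × 0.9619 ≈ -0.241291 m.
Hypotenuse of the two orthogonal shifts: √(0.50394² + 0.241291²) = 0.558728 m.
Converting: 0.558728 m × 3.2808 ft/m ≈ 1.8331 ft.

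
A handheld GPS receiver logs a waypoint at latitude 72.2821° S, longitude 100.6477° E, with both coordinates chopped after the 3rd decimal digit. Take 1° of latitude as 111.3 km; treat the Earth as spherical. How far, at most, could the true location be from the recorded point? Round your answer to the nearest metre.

116 metres

Truncating at 3 decimal places can drop up to a full unit in the last place, so each coordinate may be off by as much as 0.001°.
North–south component: 0.001° × 111300 = 111.3 m.
East–west component at 72.2821°: 0.001° × 111300 × cos 72.2821° ≈ 0.001 × 33872 ≈ 33.872 m.
Combining orthogonally: (111.3² + 33.872²)^½ ≈ 116.34 m.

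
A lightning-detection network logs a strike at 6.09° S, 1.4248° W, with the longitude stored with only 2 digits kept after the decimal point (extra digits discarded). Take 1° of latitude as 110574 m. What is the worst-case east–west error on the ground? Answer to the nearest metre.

1099 metres

Truncating at 2 decimal places can drop up to a full unit in the last place, so the longitude may be off by as much as 0.01°.
At latitude 6.09° a degree of longitude spans 110574 m × cos 6.09° = 110574 × 0.9944 ≈ 109950 m.
East–west error: 0.01° × 109950 m/° ≈ 1099.5 m.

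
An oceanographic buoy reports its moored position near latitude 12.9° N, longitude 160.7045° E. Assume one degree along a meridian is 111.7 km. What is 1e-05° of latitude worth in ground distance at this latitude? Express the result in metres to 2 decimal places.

1.12 metres

1e-05° × 111700 m/° = 1.117 m.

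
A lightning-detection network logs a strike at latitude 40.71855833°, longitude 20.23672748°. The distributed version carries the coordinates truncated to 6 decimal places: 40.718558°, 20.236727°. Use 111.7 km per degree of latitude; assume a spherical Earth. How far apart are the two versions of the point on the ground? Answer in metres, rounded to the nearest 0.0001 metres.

Δlat = 40.71855833 − 40.718558 = +0.00000033°; Δlon = 20.23672748 − 20.236727 = +0.00000048°.
North–south shift: 0.00000033 × 111700 = 0.036861 m.
East–west at this latitude: 0.00000048° × 111700 × cos 40.7186° ≈ 0.00000048 × 84660 = 0.0406368 m.
Hypotenuse of the two orthogonal shifts: √(0.036861² + 0.0406368²) = 0.0548642 m.

0.0549 metres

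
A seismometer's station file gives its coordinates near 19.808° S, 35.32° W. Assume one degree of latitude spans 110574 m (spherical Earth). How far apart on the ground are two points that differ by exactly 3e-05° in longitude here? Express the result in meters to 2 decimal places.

One degree of longitude here spans 110574 × cos 19.808° = 110574 × 0.9408 ≈ 104032 m; 3e-05° of that is 3.12095 m.

3.12 meters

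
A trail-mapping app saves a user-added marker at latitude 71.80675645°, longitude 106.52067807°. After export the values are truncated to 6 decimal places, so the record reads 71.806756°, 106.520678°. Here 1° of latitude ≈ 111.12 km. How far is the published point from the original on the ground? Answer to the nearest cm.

Δlat = 71.80675645 − 71.806756 = +0.00000045°; Δlon = 106.52067807 − 106.520678 = +0.00000007°.
N–S: 0.00000045° × 111120 m/° = 0.050004 m.
East–west at this latitude: 0.00000007° × 111120 × cos 71.8068° ≈ 0.00000007 × 34694.2 = 0.00242859 m.
Hypotenuse of the two orthogonal shifts: √(0.050004² + 0.00242859²) = 0.0500629 m.
That is 0.0500629 m = 5.0063 cm.

5 cm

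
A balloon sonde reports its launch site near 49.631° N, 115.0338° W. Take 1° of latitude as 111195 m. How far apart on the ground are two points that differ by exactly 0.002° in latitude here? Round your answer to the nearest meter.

Along a meridian 0.002° is 0.002 × 111195 = 222.39 m.

222 meters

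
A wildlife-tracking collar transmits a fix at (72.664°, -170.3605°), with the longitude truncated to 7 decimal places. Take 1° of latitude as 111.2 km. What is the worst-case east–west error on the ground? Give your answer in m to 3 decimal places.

0.003 m

Truncating at 7 decimal places can drop up to a full unit in the last place, so the longitude may be off by as much as 1e-07°.
One degree of longitude at 72.664° is 111200 × cos 72.664° ≈ 111200 × 0.2980 = 33134.8 m.
Maximum E–W displacement: 1e-07 × 33134.8 = 0.00331348 m.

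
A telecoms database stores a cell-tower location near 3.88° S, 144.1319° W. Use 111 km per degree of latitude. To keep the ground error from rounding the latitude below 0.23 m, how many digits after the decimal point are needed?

One degree of latitude covers 111000 m.
Rounding to N decimal places gives at most 0.5 × 10⁻ᴺ degrees of error, i.e. 0.5 × 10⁻ᴺ × 111000 m.
Need 0.5 × 111000 × 10⁻ᴺ ≤ 0.23 → 10⁻ᴺ ≤ 4.144e-06, so N ≥ 5.38.
At 5 places the error can reach 0.555 m, but 6 places keeps it to 0.0555 m.

6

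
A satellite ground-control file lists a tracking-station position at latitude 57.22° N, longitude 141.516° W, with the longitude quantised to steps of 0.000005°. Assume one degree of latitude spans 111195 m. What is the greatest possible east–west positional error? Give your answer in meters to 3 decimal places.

0.151 meters

With a 0.000005° grid the true value lies within half a step, ±0.000005°/2 = ±2.5e-06°, of the stored one.
Parallels shrink by cos φ, so at 57.22° a degree of longitude is 111195 × 0.5414 ≈ 60202.6 m.
So at most 2.5e-06° × 60202.6 ≈ 0.150507 m east–west.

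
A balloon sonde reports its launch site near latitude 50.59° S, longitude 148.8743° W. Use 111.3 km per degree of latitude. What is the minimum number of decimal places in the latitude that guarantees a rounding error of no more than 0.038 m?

One degree of latitude covers 111300 m.
With N decimal places the half-ulp bound is 0.5·10⁻ᴺ°, or 0.5·10⁻ᴺ × 111300 m on the ground.
Setting 55650 × 10⁻ᴺ ≤ 0.038 gives 10ᴺ ≥ 1.464e+06, i.e. N ≥ 6.17.
So 7 decimal places suffice (0.00556 m); 6 would allow up to 0.0556 m.

7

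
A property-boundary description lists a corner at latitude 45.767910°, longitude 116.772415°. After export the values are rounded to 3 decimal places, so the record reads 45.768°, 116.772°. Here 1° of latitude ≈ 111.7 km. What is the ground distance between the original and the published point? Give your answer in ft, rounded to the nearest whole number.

The latitude changed by -0.000090° and the longitude by +0.000415°.
North–south shift: -0.000090 × 111700 = -10.053 m.
East–west at this latitude: 0.000415° × 111700 × cos 45.768° ≈ 0.000415 × 77918.1 = 32.336 m.
Distance: √(10.053² + 32.336²) ≈ 33.8627 m.
In feet: 33.8627 m ÷ 0.3048 ≈ 111.1 ft.

111 ft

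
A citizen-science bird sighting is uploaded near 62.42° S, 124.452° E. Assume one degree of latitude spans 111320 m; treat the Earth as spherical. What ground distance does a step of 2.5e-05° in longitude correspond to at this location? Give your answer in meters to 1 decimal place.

1.3 meters

2.5e-05° of longitude at 62.42° is 2.5e-05 × 111320 × cos 62.42° ≈ 2.5e-05 × 51539.7 = 1.28849 m.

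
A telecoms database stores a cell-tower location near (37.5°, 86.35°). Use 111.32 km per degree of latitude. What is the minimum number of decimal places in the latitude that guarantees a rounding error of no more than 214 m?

One degree of latitude covers 111320 m.
N decimal places → at most half a unit in the last place, 0.5 × 10⁻ᴺ° = 111320/2 × 10⁻ᴺ m.
Setting 55660 × 10⁻ᴺ ≤ 214 gives 10ᴺ ≥ 260.1, i.e. N ≥ 2.42.
N = 2 would give 557 m (too coarse); N = 3 gives 55.7 m ≤ 214 m.

3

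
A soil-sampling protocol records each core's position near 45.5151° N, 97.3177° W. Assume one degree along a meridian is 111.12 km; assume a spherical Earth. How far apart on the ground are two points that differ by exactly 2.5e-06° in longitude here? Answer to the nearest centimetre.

19 centimetres

At 45.5151° a degree of longitude is 111120 × cos 45.5151° ≈ 77864.1 m, so 2.5e-06° corresponds to 0.19466 m.
That is 0.19466 m = 19.466 cm.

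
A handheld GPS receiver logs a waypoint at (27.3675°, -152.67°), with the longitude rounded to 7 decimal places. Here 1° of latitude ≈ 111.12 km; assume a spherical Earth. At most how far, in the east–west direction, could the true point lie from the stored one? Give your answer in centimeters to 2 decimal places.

0.49 centimeters

Rounding to 7 decimal places leaves the longitude within ±5e-08° of the true value.
Parallels shrink by cos φ, so at 27.3675° a degree of longitude is 111120 × 0.8881 ≈ 98683 m.
Maximum E–W displacement: 5e-08 × 98683 = 0.00493415 m.
That is 0.00493415 m = 0.49342 cm.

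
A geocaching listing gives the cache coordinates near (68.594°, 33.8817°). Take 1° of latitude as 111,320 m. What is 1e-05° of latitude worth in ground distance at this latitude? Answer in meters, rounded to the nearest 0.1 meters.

Along a meridian 1e-05° is 1e-05 × 111320 = 1.1132 m.

1.1 meters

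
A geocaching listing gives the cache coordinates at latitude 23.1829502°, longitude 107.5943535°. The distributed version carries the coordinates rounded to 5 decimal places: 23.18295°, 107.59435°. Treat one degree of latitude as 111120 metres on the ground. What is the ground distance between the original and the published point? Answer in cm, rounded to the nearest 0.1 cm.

35.8 cm

Δlat = 23.1829502 − 23.18295 = +0.0000002°; Δlon = 107.5943535 − 107.59435 = +0.0000035°.
North–south shift: 0.0000002 × 111120 = 0.022224 m.
E–W at 23.183°: 0.0000035° × 111120 × cos 23.183° = 0.0000035 × 111120 × 0.9193 ≈ 0.357516 m.
Hypotenuse of the two orthogonal shifts: √(0.022224² + 0.357516²) = 0.358206 m.
That is 0.358206 m = 35.821 cm.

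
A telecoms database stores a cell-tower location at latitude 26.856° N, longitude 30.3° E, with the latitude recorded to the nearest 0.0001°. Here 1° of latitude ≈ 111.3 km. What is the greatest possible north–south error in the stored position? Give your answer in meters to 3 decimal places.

5.565 meters

Rounding to 4 decimal places leaves the latitude within ±5e-05° of the true value.
So the N–S error is at most 5e-05 × 111300 = 5.565 m.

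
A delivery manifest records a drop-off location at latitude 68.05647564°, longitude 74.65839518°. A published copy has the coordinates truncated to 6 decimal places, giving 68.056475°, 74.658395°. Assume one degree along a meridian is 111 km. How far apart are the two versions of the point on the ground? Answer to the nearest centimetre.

7 centimetres

Δlat = 68.05647564 − 68.056475 = +0.00000064°; Δlon = 74.65839518 − 74.658395 = +0.00000018°.
N–S: 0.00000064° × 111000 m/° = 0.07104 m.
East–west at this latitude: 0.00000018° × 111000 × cos 68.0565° ≈ 0.00000018 × 41479.9 = 0.00746638 m.
Hypotenuse of the two orthogonal shifts: √(0.07104² + 0.00746638²) = 0.0714313 m.
That is 0.0714313 m = 7.1431 cm.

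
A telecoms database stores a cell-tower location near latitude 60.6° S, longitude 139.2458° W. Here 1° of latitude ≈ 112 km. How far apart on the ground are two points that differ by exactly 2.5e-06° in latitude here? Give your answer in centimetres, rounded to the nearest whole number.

28 centimetres

2.5e-06° × 112000 m/° = 0.28 m.
That is 0.28 m = 28 cm.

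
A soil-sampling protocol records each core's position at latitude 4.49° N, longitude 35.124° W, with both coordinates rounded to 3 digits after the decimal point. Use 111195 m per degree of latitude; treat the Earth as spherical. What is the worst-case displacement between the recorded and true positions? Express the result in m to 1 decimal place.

Rounding to 3 decimal places leaves each coordinate within ±0.0005° of the true value.
N–S: 0.0005° × 111195 m/° = 55.5975 m.
Longitude error → 0.0005 × 111195 × cos 4.49° = 0.0005 × 111195 × 0.9969 ≈ 55.4269 m.
Combining orthogonally: (55.5975² + 55.4269²)^½ ≈ 78.5062 m.

78.5 m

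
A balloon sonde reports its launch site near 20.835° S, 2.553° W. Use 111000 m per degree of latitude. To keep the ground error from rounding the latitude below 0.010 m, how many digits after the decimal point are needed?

7

One degree of latitude covers 111000 m.
Rounding to N decimal places gives at most 0.5 × 10⁻ᴺ degrees of error, i.e. 0.5 × 10⁻ᴺ × 111000 m.
Setting 55500 × 10⁻ᴺ ≤ 0.010 gives 10ᴺ ≥ 5.55e+06, i.e. N ≥ 6.74.
At 6 places the error can reach 0.0555 m, but 7 places keeps it to 0.00555 m.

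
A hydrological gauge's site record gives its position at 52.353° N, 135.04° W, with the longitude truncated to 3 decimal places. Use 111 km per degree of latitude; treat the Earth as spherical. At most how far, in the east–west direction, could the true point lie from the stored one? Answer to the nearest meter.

68 meters

Truncating at 3 decimal places can drop up to a full unit in the last place, so the longitude may be off by as much as 0.001°.
At latitude 52.353° a degree of longitude spans 111000 m × cos 52.353° = 111000 × 0.6108 ≈ 67798.2 m.
Maximum E–W displacement: 0.001 × 67798.2 = 67.7982 m.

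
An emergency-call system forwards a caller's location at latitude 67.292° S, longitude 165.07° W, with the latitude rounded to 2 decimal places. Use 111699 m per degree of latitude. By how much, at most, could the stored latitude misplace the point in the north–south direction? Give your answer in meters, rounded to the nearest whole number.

558 meters

Rounding to 2 decimal places leaves the latitude within ±0.005° of the true value.
Along the meridian that is 0.005° × 111699 m/° = 558.495 m.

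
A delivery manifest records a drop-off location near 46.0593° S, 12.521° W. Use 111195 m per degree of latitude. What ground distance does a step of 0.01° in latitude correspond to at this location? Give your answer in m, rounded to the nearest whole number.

1112 m

Along a meridian 0.01° is 0.01 × 111195 = 1111.95 m.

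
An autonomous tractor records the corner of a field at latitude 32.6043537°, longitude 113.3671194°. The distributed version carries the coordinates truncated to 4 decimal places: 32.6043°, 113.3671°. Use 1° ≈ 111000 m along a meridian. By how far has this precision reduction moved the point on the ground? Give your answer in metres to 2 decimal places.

The latitude changed by +0.0000537° and the longitude by +0.0000194°.
N–S: 0.0000537° × 111000 m/° = 5.9607 m.
E–W at 32.6043°: 0.0000194° × 111000 × cos 32.6043° = 0.0000194 × 111000 × 0.8424 ≈ 1.81405 m.
Combined displacement = (5.9607² + 1.81405²)^½ ≈ 6.23063 m.

6.23 metres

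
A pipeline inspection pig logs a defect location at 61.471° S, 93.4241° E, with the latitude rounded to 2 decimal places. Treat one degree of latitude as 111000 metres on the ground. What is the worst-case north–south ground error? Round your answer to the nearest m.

Rounding to 2 decimal places leaves the latitude within ±0.005° of the true value.
North–south distance: 0.005° × 111000 m/° = 555 m.

555 m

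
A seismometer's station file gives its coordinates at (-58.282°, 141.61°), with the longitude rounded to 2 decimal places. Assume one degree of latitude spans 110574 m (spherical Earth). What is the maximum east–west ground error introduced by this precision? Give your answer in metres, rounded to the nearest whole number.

291 metres

Rounding to 2 decimal places leaves the longitude within ±0.005° of the true value.
Parallels shrink by cos φ, so at 58.282° a degree of longitude is 110574 × 0.5257 ≈ 58133.1 m.
East–west error: 0.005° × 58133.1 m/° ≈ 290.665 m.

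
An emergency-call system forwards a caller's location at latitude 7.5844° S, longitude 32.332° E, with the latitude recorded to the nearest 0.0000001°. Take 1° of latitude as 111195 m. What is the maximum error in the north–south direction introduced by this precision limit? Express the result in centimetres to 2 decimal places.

Rounding to 7 decimal places leaves the latitude within ±5e-08° of the true value.
Along the meridian that is 5e-08° × 111195 m/° = 0.00555975 m.
That is 0.00555975 m = 0.55597 cm.

0.56 centimetres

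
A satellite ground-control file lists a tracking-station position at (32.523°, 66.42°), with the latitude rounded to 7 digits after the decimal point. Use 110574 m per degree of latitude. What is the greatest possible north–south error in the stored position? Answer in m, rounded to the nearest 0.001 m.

Rounding to 7 decimal places leaves the latitude within ±5e-08° of the true value.
North–south distance: 5e-08° × 110574 m/° = 0.0055287 m.

0.006 m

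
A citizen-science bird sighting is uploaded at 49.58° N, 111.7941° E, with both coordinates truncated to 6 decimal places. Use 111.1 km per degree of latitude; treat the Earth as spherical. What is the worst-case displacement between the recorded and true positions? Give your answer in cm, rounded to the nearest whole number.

13 cm

Truncating at 6 decimal places can drop up to a full unit in the last place, so each coordinate may be off by as much as 1e-06°.
North–south component: 1e-06° × 111100 = 0.1111 m.
Longitude error → 1e-06 × 111100 × cos 49.58° = 1e-06 × 111100 × 0.6484 ≈ 0.0720357 m.
Combining orthogonally: (0.1111² + 0.0720357²)^½ ≈ 0.13241 m.
That is 0.13241 m = 13.241 cm.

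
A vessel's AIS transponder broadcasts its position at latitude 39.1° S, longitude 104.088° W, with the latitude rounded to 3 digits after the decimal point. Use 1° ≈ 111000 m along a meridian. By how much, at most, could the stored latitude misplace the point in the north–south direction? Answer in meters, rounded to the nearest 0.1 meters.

55.5 meters

Rounding to 3 decimal places leaves the latitude within ±0.0005° of the true value.
So the N–S error is at most 0.0005 × 111000 = 55.5 m.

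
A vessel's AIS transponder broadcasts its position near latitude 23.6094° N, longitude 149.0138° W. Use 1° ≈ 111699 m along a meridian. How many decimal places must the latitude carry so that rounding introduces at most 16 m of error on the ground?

One degree of latitude covers 111699 m.
With N decimal places the half-ulp bound is 0.5·10⁻ᴺ°, or 0.5·10⁻ᴺ × 111699 m on the ground.
Need 0.5 × 111699 × 10⁻ᴺ ≤ 16 → 10⁻ᴺ ≤ 2.865e-04, so N ≥ 3.54.
So 4 decimal places suffice (5.58 m); 3 would allow up to 55.8 m.

4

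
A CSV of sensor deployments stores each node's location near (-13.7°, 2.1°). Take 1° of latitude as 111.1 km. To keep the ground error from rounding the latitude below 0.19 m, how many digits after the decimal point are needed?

6

One degree of latitude covers 111100 m.
With N decimal places the half-ulp bound is 0.5·10⁻ᴺ°, or 0.5·10⁻ᴺ × 111100 m on the ground.
Need 0.5 × 111100 × 10⁻ᴺ ≤ 0.19 → 10⁻ᴺ ≤ 3.420e-06, so N ≥ 5.47.
N = 5 would give 0.555 m (too coarse); N = 6 gives 0.0555 m ≤ 0.19 m.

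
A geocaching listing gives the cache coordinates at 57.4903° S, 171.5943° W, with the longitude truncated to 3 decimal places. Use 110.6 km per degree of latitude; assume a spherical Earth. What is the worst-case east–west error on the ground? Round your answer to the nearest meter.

59 meters

Truncating at 3 decimal places can drop up to a full unit in the last place, so the longitude may be off by as much as 0.001°.
Parallels shrink by cos φ, so at 57.4903° a degree of longitude is 110600 × 0.5374 ≈ 59441.1 m.
Maximum E–W displacement: 0.001 × 59441.1 = 59.4411 m.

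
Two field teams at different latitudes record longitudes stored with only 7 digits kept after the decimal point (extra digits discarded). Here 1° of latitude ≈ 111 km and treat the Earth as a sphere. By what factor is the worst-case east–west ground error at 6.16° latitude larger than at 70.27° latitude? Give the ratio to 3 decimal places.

2.945

Truncating at 7 decimal places can drop up to a full unit in the last place, so the longitude may be off by as much as 1e-07°.
At 6.16°: 1e-07° × 111000 × cos 6.16° = 1e-07 × 111000 × 0.9942 ≈ 0.011036 m.
At 70.27°: 1e-07° × 111000 × cos 70.27° = 1e-07 × 111000 × 0.3376 ≈ 0.0037472 m.
Ratio: 0.011036 / 0.0037472 = cos 6.16° / cos 70.27° ≈ 2.9451.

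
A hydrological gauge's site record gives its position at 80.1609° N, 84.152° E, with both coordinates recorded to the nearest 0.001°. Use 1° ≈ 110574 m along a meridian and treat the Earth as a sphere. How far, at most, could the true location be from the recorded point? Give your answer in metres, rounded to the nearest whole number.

Rounding to 3 decimal places leaves each coordinate within ±0.0005° of the true value.
N–S: 0.0005° × 110574 m/° = 55.287 m.
Longitude error → 0.0005 × 110574 × cos 80.1609° = 0.0005 × 110574 × 0.1709 ≈ 9.44755 m.
The two errors are perpendicular, so the maximum displacement is √(55.287² + 9.44755²) ≈ 56.0884 m.

56 metres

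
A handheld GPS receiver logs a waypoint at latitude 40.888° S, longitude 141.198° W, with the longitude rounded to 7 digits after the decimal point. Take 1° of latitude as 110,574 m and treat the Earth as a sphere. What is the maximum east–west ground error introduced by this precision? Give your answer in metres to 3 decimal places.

0.004 metres

Rounding to 7 decimal places leaves the longitude within ±5e-08° of the true value.
One degree of longitude at 40.888° is 110574 × cos 40.888° ≈ 110574 × 0.7560 = 83592.9 m.
East–west error: 5e-08° × 83592.9 m/° ≈ 0.00417965 m.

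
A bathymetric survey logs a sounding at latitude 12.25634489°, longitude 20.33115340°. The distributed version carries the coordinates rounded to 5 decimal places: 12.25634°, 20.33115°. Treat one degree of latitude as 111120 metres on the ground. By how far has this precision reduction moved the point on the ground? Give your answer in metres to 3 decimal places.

0.657 metres

The latitude changed by +0.00000489° and the longitude by +0.00000340°.
North–south shift: 0.00000489 × 111120 = 0.543377 m.
East–west at this latitude: 0.00000340° × 111120 × cos 12.2563° ≈ 0.00000340 × 108587 = 0.369197 m.
Hypotenuse of the two orthogonal shifts: √(0.543377² + 0.369197²) = 0.656936 m.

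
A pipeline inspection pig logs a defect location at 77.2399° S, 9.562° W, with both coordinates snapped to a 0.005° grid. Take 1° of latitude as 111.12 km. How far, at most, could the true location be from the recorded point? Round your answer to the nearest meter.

284 meters

With a 0.005° grid the true value lies within half a step, ±0.005°/2 = ±0.0025°, of the stored one.
North–south component: 0.0025° × 111120 = 277.8 m.
E–W at 77.2399°: 0.0025° × 111120 × cos 77.2399° = 0.0025 × 111120 × 0.2209 ≈ 61.3575 m.
Combining orthogonally: (277.8² + 61.3575²)^½ ≈ 284.495 m.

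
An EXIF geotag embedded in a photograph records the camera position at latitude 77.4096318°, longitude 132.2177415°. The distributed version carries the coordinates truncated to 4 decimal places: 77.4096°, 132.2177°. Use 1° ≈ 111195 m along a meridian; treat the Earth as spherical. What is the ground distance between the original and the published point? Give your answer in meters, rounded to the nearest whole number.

4 meters

Δlat = 77.4096318 − 77.4096 = +0.0000318°; Δlon = 132.2177415 − 132.2177 = +0.0000415°.
N–S: 0.0000318° × 111195 m/° = 3.536 m.
E–W at 77.4096°: 0.0000415° × 111195 × cos 77.4096° = 0.0000415 × 111195 × 0.2180 ≈ 1.00589 m.
Combined displacement = (3.536² + 1.00589²)^½ ≈ 3.67629 m.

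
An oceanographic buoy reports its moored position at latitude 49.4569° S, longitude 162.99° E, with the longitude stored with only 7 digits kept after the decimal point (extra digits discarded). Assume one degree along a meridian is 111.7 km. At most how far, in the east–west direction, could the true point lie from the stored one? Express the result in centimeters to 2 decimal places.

Truncating at 7 decimal places can drop up to a full unit in the last place, so the longitude may be off by as much as 1e-07°.
Parallels shrink by cos φ, so at 49.4569° a degree of longitude is 111700 × 0.6500 ≈ 72607.2 m.
So at most 1e-07° × 72607.2 ≈ 0.00726072 m east–west.
That is 0.00726072 m = 0.72607 cm.

0.73 centimeters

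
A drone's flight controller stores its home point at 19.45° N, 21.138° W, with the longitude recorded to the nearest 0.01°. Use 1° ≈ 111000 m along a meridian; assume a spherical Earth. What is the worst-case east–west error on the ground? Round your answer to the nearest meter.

523 meters

Rounding to 2 decimal places leaves the longitude within ±0.005° of the true value.
At latitude 19.45° a degree of longitude spans 111000 m × cos 19.45° = 111000 × 0.9429 ≈ 104666 m.
So at most 0.005° × 104666 ≈ 523.328 m east–west.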